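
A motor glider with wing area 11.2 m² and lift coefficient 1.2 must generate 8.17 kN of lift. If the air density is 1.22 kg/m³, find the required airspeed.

v = 31.6 m/s

L = ½ρv²S·CL ⇒ v = √(2L/(ρ·S·CL))
v = √(2 × 8170 / (1.22 × 11.2 × 1.2)) = √996.5 = 31.6 m/s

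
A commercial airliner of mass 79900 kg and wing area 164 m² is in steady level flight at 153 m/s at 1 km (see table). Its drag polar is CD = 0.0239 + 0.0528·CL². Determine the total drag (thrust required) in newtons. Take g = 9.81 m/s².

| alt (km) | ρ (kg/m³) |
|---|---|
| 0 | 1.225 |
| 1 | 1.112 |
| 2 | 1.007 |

At 1 km, from the table: ρ = 1.112 kg/m³.
Level flight ⇒ L = W = m·g = 79900 × 9.81 = 7.8382×10^5 N.
Dynamic pressure q = 0.5 × 1.112 × 153² = 13020 Pa.
CL = W/(q·S) = 7.8382×10^5 / (13020 × 164) = 0.3672.
CD = 0.0239 + 0.0528 × 0.3672² = 0.03102.
D = q·S·CD = 13020 × 164 × 0.03102 = 66210 N

D = 66200 N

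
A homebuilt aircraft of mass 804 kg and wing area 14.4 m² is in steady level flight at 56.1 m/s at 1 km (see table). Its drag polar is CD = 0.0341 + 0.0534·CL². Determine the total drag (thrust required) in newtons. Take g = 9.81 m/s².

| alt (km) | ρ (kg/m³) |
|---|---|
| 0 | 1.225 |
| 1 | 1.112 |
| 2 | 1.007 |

At 1 km, from the table: ρ = 1.112 kg/m³.
Level flight ⇒ L = W = m·g = 804 × 9.81 = 7887.2 N.
q = ½ρv² = ½ × 1.112 × 56.1² = 1750 Pa.
Required CL = L/(qS) = 7887.2/(1750·14.4) = 0.313.
CD = 0.0341 + 0.0534 × 0.313² = 0.03933.
D = q·S·CD = 1750 × 14.4 × 0.03933 = 991.1 N

D = 991 N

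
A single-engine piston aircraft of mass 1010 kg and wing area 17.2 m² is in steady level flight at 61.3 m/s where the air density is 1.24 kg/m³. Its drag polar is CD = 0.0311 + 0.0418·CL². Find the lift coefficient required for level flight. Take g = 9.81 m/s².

Weight W = mg = 1010 × 9.81 = 9908.1 N; in level flight L = W.
q = ½ρv² = ½ × 1.24 × 61.3² = 2330 Pa.
Required CL = L/(qS) = 9908.1/(2330·17.2) = 0.2473.

CL = 0.247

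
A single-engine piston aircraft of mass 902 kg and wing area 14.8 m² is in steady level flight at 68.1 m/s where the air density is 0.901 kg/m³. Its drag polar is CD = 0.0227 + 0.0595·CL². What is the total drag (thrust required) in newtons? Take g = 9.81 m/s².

Level flight ⇒ L = W = m·g = 902 × 9.81 = 8848.6 N.
Dynamic pressure q = 0.5 × 0.901 × 68.1² = 2089 Pa.
CL = W/(q·S) = 8848.6 / (2089 × 14.8) = 0.2862.
CD = 0.0227 + 0.0595 × 0.2862² = 0.02757.
D = q·S·CD = 2089 × 14.8 × 0.02757 = 852.6 N

D = 853 N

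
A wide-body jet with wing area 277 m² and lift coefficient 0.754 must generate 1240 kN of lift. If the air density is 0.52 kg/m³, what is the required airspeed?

L = ½ρv²S·CL ⇒ v = √(2L/(ρ·S·CL))
v = √(2 × 1.24×10^6 / (0.52 × 277 × 0.754)) = √22830 = 151 m/s

v = 151 m/s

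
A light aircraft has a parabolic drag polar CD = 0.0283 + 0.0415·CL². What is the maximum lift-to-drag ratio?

(L/D)max = 14.6

For CD = CD0 + K·CL², (L/D)max occurs at CL* = √(CD0/K) and equals 1/(2√(K·CD0)).
(L/D)max = 1/(2√(0.0415 × 0.0283)) = 1/(2 × 0.03427) = 14.6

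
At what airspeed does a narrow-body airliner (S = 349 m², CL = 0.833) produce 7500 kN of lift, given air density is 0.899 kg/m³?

v = 240 m/s

L = ½ρv²S·CL ⇒ v = √(2L/(ρ·S·CL))
v = √(2 × 7.5×10^6 / (0.899 × 349 × 0.833)) = √57390 = 240 m/s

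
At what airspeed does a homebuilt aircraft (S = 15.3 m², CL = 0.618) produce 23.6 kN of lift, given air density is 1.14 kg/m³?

v = 66.2 m/s

L = ½ρv²S·CL ⇒ v = √(2L/(ρ·S·CL))
v = √(2 × 23600 / (1.14 × 15.3 × 0.618)) = √4379 = 66.2 m/s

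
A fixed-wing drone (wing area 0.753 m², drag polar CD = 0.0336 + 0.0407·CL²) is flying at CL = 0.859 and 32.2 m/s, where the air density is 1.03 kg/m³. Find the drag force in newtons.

CD = 0.0336 + 0.0407 × 0.859² = 0.06363
D = ½ρv²S·CD = ½ × 1.03 × 32.2² × 0.753 × 0.06363 = 25.6 N

D = 25.6 N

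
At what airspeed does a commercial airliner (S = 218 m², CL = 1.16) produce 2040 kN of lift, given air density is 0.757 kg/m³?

L = ½ρv²S·CL ⇒ v = √(2L/(ρ·S·CL))
v = √(2 × 2.04×10^6 / (0.757 × 218 × 1.16)) = √21310 = 146 m/s

v = 146 m/s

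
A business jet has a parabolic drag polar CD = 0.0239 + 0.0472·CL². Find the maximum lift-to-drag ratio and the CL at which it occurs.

(L/D)max = 14.9, at CL = 0.712

For CD = CD0 + K·CL², (L/D)max occurs at CL* = √(CD0/K) and equals 1/(2√(K·CD0)).
(L/D)max = 1/(2√(0.0472 × 0.0239)) = 1/(2 × 0.03359) = 14.9
CL* = √(0.0239/0.0472) = 0.712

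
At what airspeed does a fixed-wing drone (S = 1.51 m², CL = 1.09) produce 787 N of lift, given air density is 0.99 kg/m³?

L = ½ρv²S·CL ⇒ v = √(2L/(ρ·S·CL))
v = √(2 × 787 / (0.99 × 1.51 × 1.09)) = √966 = 31.1 m/s

v = 31.1 m/s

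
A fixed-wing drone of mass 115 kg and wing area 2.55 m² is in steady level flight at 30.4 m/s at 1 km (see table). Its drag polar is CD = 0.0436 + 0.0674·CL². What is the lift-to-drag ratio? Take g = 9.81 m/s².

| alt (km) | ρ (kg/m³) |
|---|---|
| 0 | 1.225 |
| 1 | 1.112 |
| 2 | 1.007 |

L/D = 9.2

At 1 km, from the table: ρ = 1.112 kg/m³.
Level flight ⇒ L = W = m·g = 115 × 9.81 = 1128.2 N.
Dynamic pressure q = 0.5 × 1.112 × 30.4² = 513.8 Pa.
CL = 2W/(ρv²S) = 2×1128.2/(1.112×30.4²×2.55) = 0.861.
CD = 0.0436 + 0.0674 × 0.861² = 0.09357.
L/D = CL/CD = 0.861 / 0.09357 = 9.2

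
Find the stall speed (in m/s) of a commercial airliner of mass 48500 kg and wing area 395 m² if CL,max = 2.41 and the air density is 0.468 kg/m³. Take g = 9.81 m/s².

V_stall = 46.2 m/s

Weight W = mg = 48500 × 9.81 = 4.758×10^5 N.
V_stall = √(2W/(ρ·S·CL,max)) = √(2 × 4.758×10^5 / (0.468 × 395 × 2.41))
V_stall = √2136 = 46.2 m/s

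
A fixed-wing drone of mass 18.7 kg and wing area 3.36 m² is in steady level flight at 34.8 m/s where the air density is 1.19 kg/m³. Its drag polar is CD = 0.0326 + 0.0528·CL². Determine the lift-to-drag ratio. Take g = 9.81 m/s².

In steady level flight, lift balances weight: W = mg = 18.7 × 9.81 = 183.45 N.
q = ½ρv² = ½ × 1.19 × 34.8² = 720.6 Pa.
Required CL = L/(qS) = 183.45/(720.6·3.36) = 0.07577.
CD = 0.0326 + 0.0528 × 0.07577² = 0.0329.
L/D = CL/CD = 0.07577 / 0.0329 = 2.3

L/D = 2.3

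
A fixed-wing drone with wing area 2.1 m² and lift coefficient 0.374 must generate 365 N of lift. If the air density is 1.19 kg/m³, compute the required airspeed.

v = 27.9 m/s

L = ½ρv²S·CL ⇒ v = √(2L/(ρ·S·CL))
v = √(2 × 365 / (1.19 × 2.1 × 0.374)) = √781.1 = 27.9 m/s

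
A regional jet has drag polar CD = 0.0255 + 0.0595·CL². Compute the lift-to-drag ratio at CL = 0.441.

CD = 0.0255 + 0.0595 × 0.441² = 0.03707
L/D = CL/CD = 0.441 / 0.03707 = 11.9

L/D = 11.9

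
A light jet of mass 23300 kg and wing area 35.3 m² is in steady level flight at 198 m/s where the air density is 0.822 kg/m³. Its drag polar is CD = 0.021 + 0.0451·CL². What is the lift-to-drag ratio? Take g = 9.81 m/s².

Level flight ⇒ L = W = m·g = 23300 × 9.81 = 2.2857×10^5 N.
Dynamic pressure q = 0.5 × 0.822 × 198² = 16110 Pa.
CL = W/(q·S) = 2.2857×10^5 / (16110 × 35.3) = 0.4019.
CD = 0.021 + 0.0451 × 0.4019² = 0.02828.
L/D = CL/CD = 0.4019 / 0.02828 = 14.2

L/D = 14.2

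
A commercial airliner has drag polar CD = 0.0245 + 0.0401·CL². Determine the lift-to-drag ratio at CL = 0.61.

L/D = 15.5

CD = 0.0245 + 0.0401 × 0.61² = 0.03942
L/D = CL/CD = 0.61 / 0.03942 = 15.5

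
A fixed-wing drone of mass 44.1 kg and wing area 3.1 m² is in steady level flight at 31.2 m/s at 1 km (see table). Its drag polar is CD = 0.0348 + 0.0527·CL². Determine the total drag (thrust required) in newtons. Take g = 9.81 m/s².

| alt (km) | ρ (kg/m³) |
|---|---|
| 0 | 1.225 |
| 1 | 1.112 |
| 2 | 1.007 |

At 1 km, from the table: ρ = 1.112 kg/m³.
Level flight ⇒ L = W = m·g = 44.1 × 9.81 = 432.62 N.
Dynamic pressure q = 0.5 × 1.112 × 31.2² = 541.2 Pa.
CL = 2W/(ρv²S) = 2×432.62/(1.112×31.2²×3.1) = 0.2578.
CD = 0.0348 + 0.0527 × 0.2578² = 0.0383.
D = q·S·CD = 541.2 × 3.1 × 0.0383 = 64.27 N

D = 64.3 N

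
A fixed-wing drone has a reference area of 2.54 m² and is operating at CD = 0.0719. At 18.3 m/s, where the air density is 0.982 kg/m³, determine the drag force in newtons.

D = 30 N

Dynamic pressure q = ½ρv² = ½ × 0.982 × 18.3² = 164.4 Pa.
D = q·S·CD = 164.4 × 2.54 × 0.0719 = 30 N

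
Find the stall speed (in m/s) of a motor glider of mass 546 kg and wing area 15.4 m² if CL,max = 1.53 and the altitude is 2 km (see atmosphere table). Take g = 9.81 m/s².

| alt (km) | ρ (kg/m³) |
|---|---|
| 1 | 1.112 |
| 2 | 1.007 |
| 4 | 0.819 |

V_stall = 21.2 m/s

At 2 km, from the table: ρ = 1.007 kg/m³.
Stall occurs when L = W at CL,max. W = mg = 546 × 9.81 = 5356 N.
V_stall = √(2W/(ρ·S·CL,max)) = √(2 × 5356 / (1.007 × 15.4 × 1.53))
V_stall = √451.5 = 21.2 m/s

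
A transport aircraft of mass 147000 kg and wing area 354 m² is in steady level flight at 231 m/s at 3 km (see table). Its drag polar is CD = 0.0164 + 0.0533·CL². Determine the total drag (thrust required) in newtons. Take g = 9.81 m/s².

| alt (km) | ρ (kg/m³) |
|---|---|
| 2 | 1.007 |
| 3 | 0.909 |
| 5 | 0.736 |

D = 1.54×10^5 N

At 3 km, from the table: ρ = 0.909 kg/m³.
Level flight ⇒ L = W = m·g = 147000 × 9.81 = 1.4421×10^6 N.
q = ½ρv² = ½ × 0.909 × 231² = 24250 Pa.
Required CL = L/(qS) = 1.4421×10^6/(24250·354) = 0.168.
CD = 0.0164 + 0.0533 × 0.168² = 0.0179.
D = q·S·CD = 24250 × 354 × 0.0179 = 1.537×10^5 N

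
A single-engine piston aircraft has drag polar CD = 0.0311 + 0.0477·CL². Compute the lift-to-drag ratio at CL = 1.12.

L/D = 12.3

CD = 0.0311 + 0.0477 × 1.12² = 0.09093
L/D = CL/CD = 1.12 / 0.09093 = 12.3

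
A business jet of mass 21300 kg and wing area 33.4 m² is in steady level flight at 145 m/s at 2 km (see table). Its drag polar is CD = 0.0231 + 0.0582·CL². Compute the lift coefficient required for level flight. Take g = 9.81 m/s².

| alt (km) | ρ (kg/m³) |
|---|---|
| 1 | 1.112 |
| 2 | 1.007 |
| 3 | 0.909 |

At 2 km, from the table: ρ = 1.007 kg/m³.
Level flight ⇒ L = W = m·g = 21300 × 9.81 = 2.0895×10^5 N.
q = ½ρv² = ½ × 1.007 × 145² = 10590 Pa.
CL = 2W/(ρv²S) = 2×2.0895×10^5/(1.007×145²×33.4) = 0.591.

CL = 0.591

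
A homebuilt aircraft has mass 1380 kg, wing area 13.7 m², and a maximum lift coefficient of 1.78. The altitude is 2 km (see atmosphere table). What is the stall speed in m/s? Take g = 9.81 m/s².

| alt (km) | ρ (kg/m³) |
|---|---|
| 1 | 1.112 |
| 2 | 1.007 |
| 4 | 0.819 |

At 2 km, from the table: ρ = 1.007 kg/m³.
Stall occurs when L = W at CL,max. W = mg = 1380 × 9.81 = 13540 N.
V_stall = √(2W/(ρ·S·CL,max)) = √(2 × 13540 / (1.007 × 13.7 × 1.78))
V_stall = √1103 = 33.2 m/s

V_stall = 33.2 m/s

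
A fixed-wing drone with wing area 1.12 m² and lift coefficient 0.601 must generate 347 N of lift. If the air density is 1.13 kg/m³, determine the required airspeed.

v = 30.2 m/s

L = ½ρv²S·CL ⇒ v = √(2L/(ρ·S·CL))
v = √(2 × 347 / (1.13 × 1.12 × 0.601)) = √912.4 = 30.2 m/s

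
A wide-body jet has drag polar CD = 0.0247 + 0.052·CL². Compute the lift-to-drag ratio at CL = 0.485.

CD = 0.0247 + 0.052 × 0.485² = 0.03693
L/D = CL/CD = 0.485 / 0.03693 = 13.1

L/D = 13.1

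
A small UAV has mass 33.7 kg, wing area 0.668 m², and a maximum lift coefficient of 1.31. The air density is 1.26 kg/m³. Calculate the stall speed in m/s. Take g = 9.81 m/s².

Stall occurs when L = W at CL,max. W = mg = 33.7 × 9.81 = 330.6 N.
From L = ½ρV²S·CL,max = W: V_stall = √(2W/(ρSCL,max)) = √(2·330.6/(1.26·0.668·1.31))
V_stall = √599.7 = 24.5 m/s

V_stall = 24.5 m/s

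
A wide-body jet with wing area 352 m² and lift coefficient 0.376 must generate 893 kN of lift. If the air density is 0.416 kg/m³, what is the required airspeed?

v = 180 m/s

L = ½ρv²S·CL ⇒ v = √(2L/(ρ·S·CL))
v = √(2 × 8.93×10^5 / (0.416 × 352 × 0.376)) = √32440 = 180 m/s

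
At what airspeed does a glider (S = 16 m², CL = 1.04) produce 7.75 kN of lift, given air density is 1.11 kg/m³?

L = ½ρv²S·CL ⇒ v = √(2L/(ρ·S·CL))
v = √(2 × 7750 / (1.11 × 16 × 1.04)) = √839.2 = 29 m/s

v = 29 m/s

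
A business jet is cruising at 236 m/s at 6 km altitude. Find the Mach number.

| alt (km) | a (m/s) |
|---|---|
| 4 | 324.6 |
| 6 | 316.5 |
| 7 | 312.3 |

At 6 km, from the table: a = 316.5 m/s.
M = v/a = 236 / 316.5 = 0.746

M = 0.746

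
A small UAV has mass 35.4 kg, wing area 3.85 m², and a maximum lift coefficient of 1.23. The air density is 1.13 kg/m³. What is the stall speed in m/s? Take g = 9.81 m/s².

V_stall = 11.4 m/s

At stall, lift equals weight: L = W = m·g = 35.4 × 9.81 = 347.3 N.
V_stall = √(2W/(ρ·S·CL,max)) = √(2 × 347.3 / (1.13 × 3.85 × 1.23))
V_stall = √129.8 = 11.4 m/s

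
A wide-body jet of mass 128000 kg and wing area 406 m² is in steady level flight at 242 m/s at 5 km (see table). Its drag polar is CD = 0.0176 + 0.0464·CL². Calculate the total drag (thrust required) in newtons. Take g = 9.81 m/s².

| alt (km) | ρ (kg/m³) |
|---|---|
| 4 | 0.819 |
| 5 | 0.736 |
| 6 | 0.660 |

D = 1.62×10^5 N

At 5 km, from the table: ρ = 0.736 kg/m³.
Weight W = mg = 128000 × 9.81 = 1.2557×10^6 N; in level flight L = W.
Dynamic pressure q = 0.5 × 0.736 × 242² = 21550 Pa.
CL = W/(q·S) = 1.2557×10^6 / (21550 × 406) = 0.1435.
CD = 0.0176 + 0.0464 × 0.1435² = 0.01856.
D = q·S·CD = 21550 × 406 × 0.01856 = 1.624×10^5 N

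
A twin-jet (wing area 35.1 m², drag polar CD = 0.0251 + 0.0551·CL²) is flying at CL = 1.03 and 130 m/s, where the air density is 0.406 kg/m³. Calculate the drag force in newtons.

D = 10100 N

CD = 0.0251 + 0.0551 × 1.03² = 0.08356
D = ½ρv²S·CD = ½ × 0.406 × 130² × 35.1 × 0.08356 = 10100 N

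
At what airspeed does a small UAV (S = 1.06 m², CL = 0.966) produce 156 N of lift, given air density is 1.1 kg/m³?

L = ½ρv²S·CL ⇒ v = √(2L/(ρ·S·CL))
v = √(2 × 156 / (1.1 × 1.06 × 0.966)) = √277 = 16.6 m/s

v = 16.6 m/s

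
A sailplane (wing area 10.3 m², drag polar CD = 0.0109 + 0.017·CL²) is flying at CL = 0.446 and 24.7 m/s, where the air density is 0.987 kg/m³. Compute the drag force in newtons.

CD = 0.0109 + 0.017 × 0.446² = 0.01428
D = ½ρv²S·CD = ½ × 0.987 × 24.7² × 10.3 × 0.01428 = 44.3 N

D = 44.3 N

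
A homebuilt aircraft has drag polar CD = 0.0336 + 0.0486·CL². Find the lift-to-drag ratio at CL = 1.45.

CD = 0.0336 + 0.0486 × 1.45² = 0.1358
L/D = CL/CD = 1.45 / 0.1358 = 10.7

L/D = 10.7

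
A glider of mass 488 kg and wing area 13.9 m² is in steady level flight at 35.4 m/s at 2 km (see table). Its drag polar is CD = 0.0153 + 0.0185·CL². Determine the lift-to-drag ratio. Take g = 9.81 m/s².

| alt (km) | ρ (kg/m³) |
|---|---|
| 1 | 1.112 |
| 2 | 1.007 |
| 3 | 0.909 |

At 2 km, from the table: ρ = 1.007 kg/m³.
Level flight ⇒ L = W = m·g = 488 × 9.81 = 4787.3 N.
Dynamic pressure q = 0.5 × 1.007 × 35.4² = 631 Pa.
CL = W/(q·S) = 4787.3 / (631 × 13.9) = 0.5458.
CD = 0.0153 + 0.0185 × 0.5458² = 0.02081.
L/D = CL/CD = 0.5458 / 0.02081 = 26.2

L/D = 26.2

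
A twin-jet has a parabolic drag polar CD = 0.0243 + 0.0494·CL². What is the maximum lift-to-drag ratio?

(L/D)max = 14.4

For CD = CD0 + K·CL², (L/D)max occurs at CL* = √(CD0/K) and equals 1/(2√(K·CD0)).
(L/D)max = 1/(2√(0.0494 × 0.0243)) = 1/(2 × 0.03465) = 14.4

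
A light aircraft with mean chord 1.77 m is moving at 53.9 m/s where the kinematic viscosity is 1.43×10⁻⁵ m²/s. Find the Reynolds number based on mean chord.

Re = 6.67×10^6

Re = v·c/ν = 53.9 × 1.77 / (1.43×10⁻⁵) = 6.67×10^6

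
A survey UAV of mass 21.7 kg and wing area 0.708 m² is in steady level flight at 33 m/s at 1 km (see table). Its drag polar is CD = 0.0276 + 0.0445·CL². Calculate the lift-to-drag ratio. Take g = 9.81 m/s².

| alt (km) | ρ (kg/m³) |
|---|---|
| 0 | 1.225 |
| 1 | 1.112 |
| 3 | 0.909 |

At 1 km, from the table: ρ = 1.112 kg/m³.
Weight W = mg = 21.7 × 9.81 = 212.88 N; in level flight L = W.
q = ½ρv² = ½ × 1.112 × 33² = 605.5 Pa.
Required CL = L/(qS) = 212.88/(605.5·0.708) = 0.4966.
CD = 0.0276 + 0.0445 × 0.4966² = 0.03857.
L/D = CL/CD = 0.4966 / 0.03857 = 12.9

L/D = 12.9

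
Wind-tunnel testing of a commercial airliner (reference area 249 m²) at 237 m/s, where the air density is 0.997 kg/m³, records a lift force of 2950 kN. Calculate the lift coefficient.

CL = 0.423

From L = ½ρv²S·CL, rearranging gives CL = 2L/(ρv²S).
CL = 2 × 2.95×10^6 / (0.997 × 237² × 249) = 0.423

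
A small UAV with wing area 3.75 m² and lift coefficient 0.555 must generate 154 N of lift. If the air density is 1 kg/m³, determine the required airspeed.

L = ½ρv²S·CL ⇒ v = √(2L/(ρ·S·CL))
v = √(2 × 154 / (1 × 3.75 × 0.555)) = √148 = 12.2 m/s

v = 12.2 m/s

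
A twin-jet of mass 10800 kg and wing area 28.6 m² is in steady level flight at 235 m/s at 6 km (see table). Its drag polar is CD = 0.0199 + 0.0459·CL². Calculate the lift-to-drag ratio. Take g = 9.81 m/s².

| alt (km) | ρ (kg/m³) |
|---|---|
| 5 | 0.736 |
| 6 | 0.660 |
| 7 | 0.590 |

At 6 km, from the table: ρ = 0.660 kg/m³.
Level flight ⇒ L = W = m·g = 10800 × 9.81 = 1.0595×10^5 N.
Dynamic pressure q = 0.5 × 0.66 × 235² = 18220 Pa.
Required CL = L/(qS) = 1.0595×10^5/(18220·28.6) = 0.2033.
CD = 0.0199 + 0.0459 × 0.2033² = 0.0218.
L/D = CL/CD = 0.2033 / 0.0218 = 9.33

L/D = 9.33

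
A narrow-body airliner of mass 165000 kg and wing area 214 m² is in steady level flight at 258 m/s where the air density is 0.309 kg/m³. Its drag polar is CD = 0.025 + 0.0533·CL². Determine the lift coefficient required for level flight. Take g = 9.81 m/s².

Weight W = mg = 165000 × 9.81 = 1.6186×10^6 N; in level flight L = W.
q = ½ρv² = ½ × 0.309 × 258² = 10280 Pa.
CL = 2W/(ρv²S) = 2×1.6186×10^6/(0.309×258²×214) = 0.7355.

CL = 0.735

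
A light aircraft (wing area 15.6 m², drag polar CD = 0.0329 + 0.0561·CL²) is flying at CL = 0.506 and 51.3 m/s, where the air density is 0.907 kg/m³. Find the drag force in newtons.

D = 880 N

CD = 0.0329 + 0.0561 × 0.506² = 0.04726
D = ½ρv²S·CD = ½ × 0.907 × 51.3² × 15.6 × 0.04726 = 880 N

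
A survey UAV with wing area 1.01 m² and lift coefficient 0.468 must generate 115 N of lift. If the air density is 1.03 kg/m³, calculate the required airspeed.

L = ½ρv²S·CL ⇒ v = √(2L/(ρ·S·CL))
v = √(2 × 115 / (1.03 × 1.01 × 0.468)) = √472.4 = 21.7 m/s

v = 21.7 m/s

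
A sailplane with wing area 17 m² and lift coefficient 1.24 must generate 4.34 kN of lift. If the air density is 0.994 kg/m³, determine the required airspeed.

L = ½ρv²S·CL ⇒ v = √(2L/(ρ·S·CL))
v = √(2 × 4340 / (0.994 × 17 × 1.24)) = √414.3 = 20.4 m/s

v = 20.4 m/s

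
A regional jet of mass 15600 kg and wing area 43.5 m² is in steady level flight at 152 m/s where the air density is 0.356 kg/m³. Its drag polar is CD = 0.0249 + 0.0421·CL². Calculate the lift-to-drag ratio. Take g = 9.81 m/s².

L/D = 15.4

Weight W = mg = 15600 × 9.81 = 1.5304×10^5 N; in level flight L = W.
Dynamic pressure q = 0.5 × 0.356 × 152² = 4113 Pa.
CL = W/(q·S) = 1.5304×10^5 / (4113 × 43.5) = 0.8555.
CD = 0.0249 + 0.0421 × 0.8555² = 0.05571.
L/D = CL/CD = 0.8555 / 0.05571 = 15.4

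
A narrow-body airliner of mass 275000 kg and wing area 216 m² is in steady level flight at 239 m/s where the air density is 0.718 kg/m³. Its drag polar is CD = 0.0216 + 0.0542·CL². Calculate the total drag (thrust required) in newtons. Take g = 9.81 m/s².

D = 1.85×10^5 N

Level flight ⇒ L = W = m·g = 275000 × 9.81 = 2.6978×10^6 N.
q = ½ρv² = ½ × 0.718 × 239² = 20510 Pa.
CL = 2W/(ρv²S) = 2×2.6978×10^6/(0.718×239²×216) = 0.6091.
CD = 0.0216 + 0.0542 × 0.6091² = 0.04171.
D = q·S·CD = 20510 × 216 × 0.04171 = 1.847×10^5 N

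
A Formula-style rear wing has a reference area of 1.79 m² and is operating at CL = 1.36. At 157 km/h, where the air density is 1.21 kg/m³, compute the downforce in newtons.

Convert speed: v = 157 km/h ÷ 3.6 = 43.61 m/s.
Dynamic pressure q = ½ρv² = ½ × 1.21 × 43.61² = 1151 Pa.
L = q·S·CL = 1151 × 1.79 × 1.36 = 2800 N

L = 2800 N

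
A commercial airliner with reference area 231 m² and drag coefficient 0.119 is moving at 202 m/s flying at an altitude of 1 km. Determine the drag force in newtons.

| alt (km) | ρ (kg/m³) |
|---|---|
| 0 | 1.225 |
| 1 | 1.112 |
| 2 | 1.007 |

D = 6.24×10^5 N

At 1 km, from the table: ρ = 1.112 kg/m³.
D = ½ρv²S·CD = ½ × 1.112 × 202² × 231 × 0.119 = 6.24×10^5 N ≈ 624 kN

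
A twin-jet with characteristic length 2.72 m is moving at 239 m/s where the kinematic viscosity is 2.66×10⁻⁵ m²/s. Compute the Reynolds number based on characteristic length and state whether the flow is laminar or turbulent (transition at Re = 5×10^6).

Re = v·c/ν = 239 × 2.72 / (2.66×10⁻⁵) = 2.44×10^7
Since 2.44×10^7 > 5×10^6, the flow is turbulent.

Re = 2.44×10^7 (turbulent)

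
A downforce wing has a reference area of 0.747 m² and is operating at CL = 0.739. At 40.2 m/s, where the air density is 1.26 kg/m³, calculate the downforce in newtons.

Dynamic pressure q = ½ρv² = ½ × 1.26 × 40.2² = 1018 Pa.
L = q·S·CL = 1018 × 0.747 × 0.739 = 562 N

L = 562 N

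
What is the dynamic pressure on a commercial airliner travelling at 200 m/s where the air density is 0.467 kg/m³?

q = ½ρv² = ½ × 0.467 × 200² = 9340 Pa

q = 9340 Pa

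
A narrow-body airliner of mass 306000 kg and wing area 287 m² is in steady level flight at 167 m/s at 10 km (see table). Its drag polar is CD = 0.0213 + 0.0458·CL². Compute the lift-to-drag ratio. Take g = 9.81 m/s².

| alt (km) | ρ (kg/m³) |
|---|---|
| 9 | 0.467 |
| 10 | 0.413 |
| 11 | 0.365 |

L/D = 10.5

At 10 km, from the table: ρ = 0.413 kg/m³.
Level flight ⇒ L = W = m·g = 306000 × 9.81 = 3.0019×10^6 N.
Dynamic pressure q = 0.5 × 0.413 × 167² = 5759 Pa.
Required CL = L/(qS) = 3.0019×10^6/(5759·287) = 1.816.
CD = 0.0213 + 0.0458 × 1.816² = 0.1724.
L/D = CL/CD = 1.816 / 0.1724 = 10.5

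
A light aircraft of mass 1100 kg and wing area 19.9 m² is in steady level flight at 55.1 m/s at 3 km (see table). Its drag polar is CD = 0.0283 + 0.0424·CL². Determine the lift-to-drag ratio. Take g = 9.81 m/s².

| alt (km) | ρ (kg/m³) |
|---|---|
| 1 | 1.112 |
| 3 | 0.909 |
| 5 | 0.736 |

At 3 km, from the table: ρ = 0.909 kg/m³.
Weight W = mg = 1100 × 9.81 = 10791 N; in level flight L = W.
q = ½ρv² = ½ × 0.909 × 55.1² = 1380 Pa.
Required CL = L/(qS) = 10791/(1380·19.9) = 0.393.
CD = 0.0283 + 0.0424 × 0.393² = 0.03485.
L/D = CL/CD = 0.393 / 0.03485 = 11.3

L/D = 11.3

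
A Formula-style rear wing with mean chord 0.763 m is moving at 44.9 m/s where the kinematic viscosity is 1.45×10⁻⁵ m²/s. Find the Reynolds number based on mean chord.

Re = 2.36×10^6

Re = v·c/ν = 44.9 × 0.763 / (1.45×10⁻⁵) = 2.36×10^6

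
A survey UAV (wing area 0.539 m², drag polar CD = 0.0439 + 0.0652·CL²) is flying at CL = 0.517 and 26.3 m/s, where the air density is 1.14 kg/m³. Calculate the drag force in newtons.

D = 13 N

CD = 0.0439 + 0.0652 × 0.517² = 0.06133
D = ½ρv²S·CD = ½ × 1.14 × 26.3² × 0.539 × 0.06133 = 13 N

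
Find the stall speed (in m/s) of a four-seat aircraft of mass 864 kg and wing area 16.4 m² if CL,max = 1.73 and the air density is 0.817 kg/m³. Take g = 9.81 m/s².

V_stall = 27 m/s

Stall occurs when L = W at CL,max. W = mg = 864 × 9.81 = 8476 N.
V_stall = √(2W/(ρ·S·CL,max)) = √(2 × 8476 / (0.817 × 16.4 × 1.73))
V_stall = √731.3 = 27 m/s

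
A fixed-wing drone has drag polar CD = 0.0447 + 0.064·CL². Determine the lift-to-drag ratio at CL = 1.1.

L/D = 9.01

CD = 0.0447 + 0.064 × 1.1² = 0.1221
L/D = CL/CD = 1.1 / 0.1221 = 9.01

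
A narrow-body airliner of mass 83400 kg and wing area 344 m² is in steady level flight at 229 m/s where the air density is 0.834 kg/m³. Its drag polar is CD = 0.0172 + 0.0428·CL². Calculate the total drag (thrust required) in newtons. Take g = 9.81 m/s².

In steady level flight, lift balances weight: W = mg = 83400 × 9.81 = 8.1815×10^5 N.
q = ½ρv² = ½ × 0.834 × 229² = 21870 Pa.
CL = W/(q·S) = 8.1815×10^5 / (21870 × 344) = 0.1088.
CD = 0.0172 + 0.0428 × 0.1088² = 0.01771.
D = q·S·CD = 21870 × 344 × 0.01771 = 1.332×10^5 N

D = 1.33×10^5 N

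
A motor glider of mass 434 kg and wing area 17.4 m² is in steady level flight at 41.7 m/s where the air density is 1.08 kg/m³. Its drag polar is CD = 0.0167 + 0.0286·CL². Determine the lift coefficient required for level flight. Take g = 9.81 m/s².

Level flight ⇒ L = W = m·g = 434 × 9.81 = 4257.5 N.
Dynamic pressure q = 0.5 × 1.08 × 41.7² = 939 Pa.
CL = W/(q·S) = 4257.5 / (939 × 17.4) = 0.2606.

CL = 0.261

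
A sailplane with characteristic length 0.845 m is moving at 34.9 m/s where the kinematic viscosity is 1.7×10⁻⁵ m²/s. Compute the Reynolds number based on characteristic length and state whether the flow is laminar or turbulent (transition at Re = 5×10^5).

Re = 1.73×10^6 (turbulent)

Re = v·c/ν = 34.9 × 0.845 / (1.7×10⁻⁵) = 1.73×10^6
Since 1.73×10^6 > 5×10^5, the flow is turbulent.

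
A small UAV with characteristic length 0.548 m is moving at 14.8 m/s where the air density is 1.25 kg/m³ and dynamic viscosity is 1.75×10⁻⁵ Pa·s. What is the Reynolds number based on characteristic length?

Re = ρ·v·c/μ = 1.25 × 14.8 × 0.548 / (1.75×10⁻⁵) = 5.79×10^5

Re = 5.79×10^5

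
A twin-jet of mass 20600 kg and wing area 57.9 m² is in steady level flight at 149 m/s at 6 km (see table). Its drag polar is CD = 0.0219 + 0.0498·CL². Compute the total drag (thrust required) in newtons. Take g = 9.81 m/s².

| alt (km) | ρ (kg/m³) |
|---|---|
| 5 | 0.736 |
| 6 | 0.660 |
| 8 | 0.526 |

D = 14100 N

At 6 km, from the table: ρ = 0.660 kg/m³.
In steady level flight, lift balances weight: W = mg = 20600 × 9.81 = 2.0209×10^5 N.
Dynamic pressure q = 0.5 × 0.66 × 149² = 7326 Pa.
Required CL = L/(qS) = 2.0209×10^5/(7326·57.9) = 0.4764.
CD = 0.0219 + 0.0498 × 0.4764² = 0.0332.
D = q·S·CD = 7326 × 57.9 × 0.0332 = 14080 N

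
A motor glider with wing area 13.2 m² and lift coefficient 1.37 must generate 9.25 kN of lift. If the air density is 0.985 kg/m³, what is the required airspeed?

L = ½ρv²S·CL ⇒ v = √(2L/(ρ·S·CL))
v = √(2 × 9250 / (0.985 × 13.2 × 1.37)) = √1039 = 32.2 m/s

v = 32.2 m/s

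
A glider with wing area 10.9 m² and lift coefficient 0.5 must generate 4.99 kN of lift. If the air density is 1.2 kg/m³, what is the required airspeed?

v = 39.1 m/s

L = ½ρv²S·CL ⇒ v = √(2L/(ρ·S·CL))
v = √(2 × 4990 / (1.2 × 10.9 × 0.5)) = √1526 = 39.1 m/s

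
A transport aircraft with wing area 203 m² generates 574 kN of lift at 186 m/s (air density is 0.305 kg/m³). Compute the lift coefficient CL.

CL = 0.536

From L = ½ρv²S·CL, rearranging gives CL = 2L/(ρv²S).
CL = 2 × 5.74×10^5 / (0.305 × 186² × 203) = 0.536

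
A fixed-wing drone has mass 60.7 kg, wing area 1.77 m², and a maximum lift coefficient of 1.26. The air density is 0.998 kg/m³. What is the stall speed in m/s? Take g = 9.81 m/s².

Weight W = mg = 60.7 × 9.81 = 595.5 N.
V_stall = √(2W/(ρ·S·CL,max)) = √(2 × 595.5 / (0.998 × 1.77 × 1.26))
V_stall = √535.1 = 23.1 m/s

V_stall = 23.1 m/s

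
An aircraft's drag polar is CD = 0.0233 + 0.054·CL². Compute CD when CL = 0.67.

CD = 0.0233 + 0.054 × 0.67² = 0.0233 + 0.02424 = 0.0475

CD = 0.0475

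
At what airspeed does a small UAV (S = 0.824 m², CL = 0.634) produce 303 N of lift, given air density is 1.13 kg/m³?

v = 32 m/s

L = ½ρv²S·CL ⇒ v = √(2L/(ρ·S·CL))
v = √(2 × 303 / (1.13 × 0.824 × 0.634)) = √1027 = 32 m/s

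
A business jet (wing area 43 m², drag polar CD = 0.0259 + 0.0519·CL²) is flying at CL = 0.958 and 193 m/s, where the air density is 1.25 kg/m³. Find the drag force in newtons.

CD = 0.0259 + 0.0519 × 0.958² = 0.07353
D = ½ρv²S·CD = ½ × 1.25 × 193² × 43 × 0.07353 = 73600 N

D = 73600 N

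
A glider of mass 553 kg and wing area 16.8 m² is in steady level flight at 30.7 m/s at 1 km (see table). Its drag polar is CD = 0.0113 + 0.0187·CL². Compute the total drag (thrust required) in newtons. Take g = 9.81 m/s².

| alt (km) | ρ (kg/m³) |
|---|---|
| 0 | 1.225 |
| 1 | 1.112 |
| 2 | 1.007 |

At 1 km, from the table: ρ = 1.112 kg/m³.
Weight W = mg = 553 × 9.81 = 5424.9 N; in level flight L = W.
q = ½ρv² = ½ × 1.112 × 30.7² = 524 Pa.
Required CL = L/(qS) = 5424.9/(524·16.8) = 0.6162.
CD = 0.0113 + 0.0187 × 0.6162² = 0.0184.
D = q·S·CD = 524 × 16.8 × 0.0184 = 162 N

D = 162 N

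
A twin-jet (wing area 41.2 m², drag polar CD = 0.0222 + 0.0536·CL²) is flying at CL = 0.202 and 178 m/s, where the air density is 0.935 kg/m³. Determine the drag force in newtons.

CD = 0.0222 + 0.0536 × 0.202² = 0.02439
D = ½ρv²S·CD = ½ × 0.935 × 178² × 41.2 × 0.02439 = 14900 N

D = 14900 N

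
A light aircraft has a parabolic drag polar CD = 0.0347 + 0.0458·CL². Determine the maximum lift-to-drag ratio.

For CD = CD0 + K·CL², (L/D)max occurs at CL* = √(CD0/K) and equals 1/(2√(K·CD0)).
(L/D)max = 1/(2√(0.0458 × 0.0347)) = 1/(2 × 0.03987) = 12.5

(L/D)max = 12.5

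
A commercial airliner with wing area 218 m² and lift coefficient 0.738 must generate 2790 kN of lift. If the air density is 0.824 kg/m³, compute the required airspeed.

v = 205 m/s

L = ½ρv²S·CL ⇒ v = √(2L/(ρ·S·CL))
v = √(2 × 2.79×10^6 / (0.824 × 218 × 0.738)) = √42090 = 205 m/s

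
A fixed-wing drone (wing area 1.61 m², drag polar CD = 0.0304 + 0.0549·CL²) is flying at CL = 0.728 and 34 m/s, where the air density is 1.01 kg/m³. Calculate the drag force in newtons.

D = 55.9 N

CD = 0.0304 + 0.0549 × 0.728² = 0.0595
D = ½ρv²S·CD = ½ × 1.01 × 34² × 1.61 × 0.0595 = 55.9 N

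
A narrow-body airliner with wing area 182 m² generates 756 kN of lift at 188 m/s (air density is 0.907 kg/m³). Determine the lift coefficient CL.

CL = 0.259

From L = ½ρv²S·CL, rearranging gives CL = 2L/(ρv²S).
CL = 2 × 7.56×10^5 / (0.907 × 188² × 182) = 0.259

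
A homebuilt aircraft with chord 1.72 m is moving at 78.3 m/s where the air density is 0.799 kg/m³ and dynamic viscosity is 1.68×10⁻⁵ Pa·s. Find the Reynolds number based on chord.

Re = ρ·v·c/μ = 0.799 × 78.3 × 1.72 / (1.68×10⁻⁵) = 6.41×10^6

Re = 6.41×10^6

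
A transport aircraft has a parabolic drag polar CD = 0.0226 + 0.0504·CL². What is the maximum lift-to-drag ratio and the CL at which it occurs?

(L/D)max = 14.8, at CL = 0.67

For CD = CD0 + K·CL², (L/D)max occurs at CL* = √(CD0/K) and equals 1/(2√(K·CD0)).
(L/D)max = 1/(2√(0.0504 × 0.0226)) = 1/(2 × 0.03375) = 14.8
CL* = √(0.0226/0.0504) = 0.67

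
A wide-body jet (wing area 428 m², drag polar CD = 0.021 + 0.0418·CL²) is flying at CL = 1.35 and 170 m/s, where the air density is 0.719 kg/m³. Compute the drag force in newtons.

D = 4.32×10^5 N

CD = 0.021 + 0.0418 × 1.35² = 0.09718
D = ½ρv²S·CD = ½ × 0.719 × 170² × 428 × 0.09718 = 4.32×10^5 N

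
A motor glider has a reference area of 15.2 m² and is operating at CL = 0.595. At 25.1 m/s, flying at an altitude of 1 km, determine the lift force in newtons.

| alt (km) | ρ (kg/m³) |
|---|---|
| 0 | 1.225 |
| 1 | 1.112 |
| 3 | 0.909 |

L = 3170 N

At 1 km, from the table: ρ = 1.112 kg/m³.
Dynamic pressure q = ½ρv² = ½ × 1.112 × 25.1² = 350.3 Pa.
L = q·S·CL = 350.3 × 15.2 × 0.595 = 3170 N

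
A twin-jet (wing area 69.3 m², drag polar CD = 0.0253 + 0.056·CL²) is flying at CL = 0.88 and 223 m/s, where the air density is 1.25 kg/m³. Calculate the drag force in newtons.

D = 1.48×10^5 N

CD = 0.0253 + 0.056 × 0.88² = 0.06867
D = ½ρv²S·CD = ½ × 1.25 × 223² × 69.3 × 0.06867 = 1.48×10^5 N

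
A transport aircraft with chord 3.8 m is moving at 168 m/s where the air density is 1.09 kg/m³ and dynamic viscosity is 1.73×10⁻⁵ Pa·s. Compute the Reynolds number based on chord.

Re = ρ·v·c/μ = 1.09 × 168 × 3.8 / (1.73×10⁻⁵) = 4.02×10^7

Re = 4.02×10^7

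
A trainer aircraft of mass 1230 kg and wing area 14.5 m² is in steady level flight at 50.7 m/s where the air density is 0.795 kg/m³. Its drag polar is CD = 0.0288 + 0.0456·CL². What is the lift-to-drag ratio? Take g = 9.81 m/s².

L/D = 13.8

In steady level flight, lift balances weight: W = mg = 1230 × 9.81 = 12066 N.
q = ½ρv² = ½ × 0.795 × 50.7² = 1022 Pa.
CL = W/(q·S) = 12066 / (1022 × 14.5) = 0.8144.
CD = 0.0288 + 0.0456 × 0.8144² = 0.05905.
L/D = CL/CD = 0.8144 / 0.05905 = 13.8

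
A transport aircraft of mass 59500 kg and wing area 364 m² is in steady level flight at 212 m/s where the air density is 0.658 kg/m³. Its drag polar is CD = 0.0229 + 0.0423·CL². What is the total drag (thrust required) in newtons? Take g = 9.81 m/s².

Level flight ⇒ L = W = m·g = 59500 × 9.81 = 5.837×10^5 N.
q = ½ρv² = ½ × 0.658 × 212² = 14790 Pa.
CL = W/(q·S) = 5.837×10^5 / (14790 × 364) = 0.1084.
CD = 0.0229 + 0.0423 × 0.1084² = 0.0234.
D = q·S·CD = 14790 × 364 × 0.0234 = 1.259×10^5 N

D = 1.26×10^5 N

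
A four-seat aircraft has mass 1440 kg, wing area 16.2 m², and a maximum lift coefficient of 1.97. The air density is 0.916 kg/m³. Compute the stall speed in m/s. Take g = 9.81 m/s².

Weight W = mg = 1440 × 9.81 = 14130 N.
V_stall = √(2W/(ρ·S·CL,max)) = √(2 × 14130 / (0.916 × 16.2 × 1.97))
V_stall = √966.5 = 31.1 m/s

V_stall = 31.1 m/s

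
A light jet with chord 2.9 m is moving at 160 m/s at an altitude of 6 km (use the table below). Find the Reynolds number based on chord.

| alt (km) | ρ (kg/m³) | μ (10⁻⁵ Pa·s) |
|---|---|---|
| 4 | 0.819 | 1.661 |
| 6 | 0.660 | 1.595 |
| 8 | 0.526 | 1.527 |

Re = 1.92×10^7

At 6 km, from the table: ρ = 0.660 kg/m³, μ = 1.595×10⁻⁵ Pa·s.
Re = ρ·v·c/μ = 0.66 × 160 × 2.9 / (1.595×10⁻⁵) = 1.92×10^7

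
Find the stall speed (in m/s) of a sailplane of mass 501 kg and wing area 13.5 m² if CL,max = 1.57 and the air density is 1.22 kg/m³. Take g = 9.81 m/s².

Stall occurs when L = W at CL,max. W = mg = 501 × 9.81 = 4915 N.
V_stall = √(2W/(ρ·S·CL,max)) = √(2 × 4915 / (1.22 × 13.5 × 1.57))
V_stall = √380.1 = 19.5 m/s

V_stall = 19.5 m/s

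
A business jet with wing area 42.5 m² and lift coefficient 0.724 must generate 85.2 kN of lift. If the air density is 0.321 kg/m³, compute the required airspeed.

v = 131 m/s

L = ½ρv²S·CL ⇒ v = √(2L/(ρ·S·CL))
v = √(2 × 85200 / (0.321 × 42.5 × 0.724)) = √17250 = 131 m/s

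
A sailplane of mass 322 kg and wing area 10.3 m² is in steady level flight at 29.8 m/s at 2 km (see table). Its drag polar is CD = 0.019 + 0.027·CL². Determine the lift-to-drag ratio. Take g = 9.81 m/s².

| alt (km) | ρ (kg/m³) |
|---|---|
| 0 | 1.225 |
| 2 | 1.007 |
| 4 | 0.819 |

L/D = 21.6

At 2 km, from the table: ρ = 1.007 kg/m³.
Level flight ⇒ L = W = m·g = 322 × 9.81 = 3158.8 N.
Dynamic pressure q = 0.5 × 1.007 × 29.8² = 447.1 Pa.
CL = W/(q·S) = 3158.8 / (447.1 × 10.3) = 0.6859.
CD = 0.019 + 0.027 × 0.6859² = 0.0317.
L/D = CL/CD = 0.6859 / 0.0317 = 21.6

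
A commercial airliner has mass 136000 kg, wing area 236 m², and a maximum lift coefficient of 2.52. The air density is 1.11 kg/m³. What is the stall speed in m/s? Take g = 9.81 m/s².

Weight W = mg = 136000 × 9.81 = 1.334×10^6 N.
V_stall = √(2W/(ρ·S·CL,max)) = √(2 × 1.334×10^6 / (1.11 × 236 × 2.52))
V_stall = √4042 = 63.6 m/s

V_stall = 63.6 m/s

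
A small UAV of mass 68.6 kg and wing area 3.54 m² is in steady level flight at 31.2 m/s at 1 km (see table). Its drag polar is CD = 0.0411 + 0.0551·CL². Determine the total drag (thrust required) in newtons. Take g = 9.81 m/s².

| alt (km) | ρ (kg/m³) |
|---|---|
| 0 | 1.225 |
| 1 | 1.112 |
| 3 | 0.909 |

At 1 km, from the table: ρ = 1.112 kg/m³.
Weight W = mg = 68.6 × 9.81 = 672.97 N; in level flight L = W.
Dynamic pressure q = 0.5 × 1.112 × 31.2² = 541.2 Pa.
CL = W/(q·S) = 672.97 / (541.2 × 3.54) = 0.3512.
CD = 0.0411 + 0.0551 × 0.3512² = 0.0479.
D = q·S·CD = 541.2 × 3.54 × 0.0479 = 91.77 N

D = 91.8 N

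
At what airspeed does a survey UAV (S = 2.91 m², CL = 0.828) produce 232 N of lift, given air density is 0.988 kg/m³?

v = 14 m/s

L = ½ρv²S·CL ⇒ v = √(2L/(ρ·S·CL))
v = √(2 × 232 / (0.988 × 2.91 × 0.828)) = √194.9 = 14 m/s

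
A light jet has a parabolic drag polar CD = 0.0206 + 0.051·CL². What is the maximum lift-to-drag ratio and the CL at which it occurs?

For CD = CD0 + K·CL², (L/D)max occurs at CL* = √(CD0/K) and equals 1/(2√(K·CD0)).
(L/D)max = 1/(2√(0.051 × 0.0206)) = 1/(2 × 0.03241) = 15.4
CL* = √(0.0206/0.051) = 0.636

(L/D)max = 15.4, at CL = 0.636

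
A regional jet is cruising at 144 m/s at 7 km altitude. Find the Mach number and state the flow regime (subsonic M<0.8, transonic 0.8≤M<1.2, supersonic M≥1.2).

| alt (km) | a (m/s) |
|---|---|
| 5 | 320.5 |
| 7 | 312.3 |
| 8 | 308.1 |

At 7 km, from the table: a = 312.3 m/s.
M = v/a = 144 / 312.3 = 0.461
M = 0.461 → subsonic.

M = 0.461 (subsonic)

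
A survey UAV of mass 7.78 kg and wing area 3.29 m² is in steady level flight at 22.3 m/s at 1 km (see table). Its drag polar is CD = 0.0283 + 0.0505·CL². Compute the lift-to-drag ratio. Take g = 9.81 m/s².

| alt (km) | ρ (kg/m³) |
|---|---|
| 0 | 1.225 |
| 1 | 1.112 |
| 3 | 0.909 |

L/D = 2.93

At 1 km, from the table: ρ = 1.112 kg/m³.
In steady level flight, lift balances weight: W = mg = 7.78 × 9.81 = 76.322 N.
q = ½ρv² = ½ × 1.112 × 22.3² = 276.5 Pa.
CL = 2W/(ρv²S) = 2×76.322/(1.112×22.3²×3.29) = 0.0839.
CD = 0.0283 + 0.0505 × 0.0839² = 0.02866.
L/D = CL/CD = 0.0839 / 0.02866 = 2.93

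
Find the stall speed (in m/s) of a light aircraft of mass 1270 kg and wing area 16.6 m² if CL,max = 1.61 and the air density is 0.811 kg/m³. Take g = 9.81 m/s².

Stall occurs when L = W at CL,max. W = mg = 1270 × 9.81 = 12460 N.
V_stall = √(2W/(ρ·S·CL,max)) = √(2 × 12460 / (0.811 × 16.6 × 1.61))
V_stall = √1150 = 33.9 m/s

V_stall = 33.9 m/s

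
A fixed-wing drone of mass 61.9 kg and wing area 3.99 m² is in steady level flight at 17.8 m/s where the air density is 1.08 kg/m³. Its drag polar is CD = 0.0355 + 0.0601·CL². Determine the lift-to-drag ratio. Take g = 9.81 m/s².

Weight W = mg = 61.9 × 9.81 = 607.24 N; in level flight L = W.
q = ½ρv² = ½ × 1.08 × 17.8² = 171.1 Pa.
Required CL = L/(qS) = 607.24/(171.1·3.99) = 0.8895.
CD = 0.0355 + 0.0601 × 0.8895² = 0.08305.
L/D = CL/CD = 0.8895 / 0.08305 = 10.7

L/D = 10.7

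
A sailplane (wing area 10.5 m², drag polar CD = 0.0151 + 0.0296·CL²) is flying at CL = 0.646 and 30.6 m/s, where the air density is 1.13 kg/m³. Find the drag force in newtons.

CD = 0.0151 + 0.0296 × 0.646² = 0.02745
D = ½ρv²S·CD = ½ × 1.13 × 30.6² × 10.5 × 0.02745 = 152 N

D = 152 N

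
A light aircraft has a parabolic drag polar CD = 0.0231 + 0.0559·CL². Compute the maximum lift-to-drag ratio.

For CD = CD0 + K·CL², (L/D)max occurs at CL* = √(CD0/K) and equals 1/(2√(K·CD0)).
(L/D)max = 1/(2√(0.0559 × 0.0231)) = 1/(2 × 0.03593) = 13.9

(L/D)max = 13.9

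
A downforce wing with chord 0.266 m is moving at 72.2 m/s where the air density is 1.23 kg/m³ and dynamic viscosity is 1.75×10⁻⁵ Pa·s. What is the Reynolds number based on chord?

Re = ρ·v·c/μ = 1.23 × 72.2 × 0.266 / (1.75×10⁻⁵) = 1.35×10^6

Re = 1.35×10^6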